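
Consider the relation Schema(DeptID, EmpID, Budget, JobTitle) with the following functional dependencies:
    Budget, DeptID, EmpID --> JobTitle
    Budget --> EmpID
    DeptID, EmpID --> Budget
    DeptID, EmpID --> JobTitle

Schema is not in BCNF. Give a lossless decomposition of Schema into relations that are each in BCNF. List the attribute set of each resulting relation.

{Budget, DeptID, JobTitle}; {Budget, EmpID}

Candidate keys of the original relation: {Budget, DeptID}, {DeptID, EmpID}.
{Budget, DeptID, EmpID, JobTitle}: {Budget} determines {Budget, EmpID} here but is not a superkey — split on Budget --> EmpID, giving {Budget, EmpID} and {Budget, DeptID, JobTitle}.
{Budget, EmpID}: every determinant is a superkey — BCNF.
{Budget, DeptID, JobTitle}: every determinant is a superkey — BCNF.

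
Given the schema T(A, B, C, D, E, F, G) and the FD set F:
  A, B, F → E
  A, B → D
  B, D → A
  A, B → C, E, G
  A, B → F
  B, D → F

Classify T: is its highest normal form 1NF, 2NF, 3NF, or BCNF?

BCNF

Candidate keys: {A, B}, {B, D}. Prime attributes: {A, B, D}.
Every FD has a superkey on the left, so the relation is in BCNF.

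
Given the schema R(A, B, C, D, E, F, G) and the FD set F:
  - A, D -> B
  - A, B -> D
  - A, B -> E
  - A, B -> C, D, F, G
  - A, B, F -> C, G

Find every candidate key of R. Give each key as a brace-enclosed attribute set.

No FD produces {A}, so it must be in every candidate key.
{A, B} is a candidate key since {A, B}⁺ = {A, B, C, D, E, F, G} covers every attribute.
{A, D} is a candidate key since {A, D}⁺ = {A, B, C, D, E, F, G} covers every attribute.
Any other superkey properly contains one of these, so there are no further candidate keys.

{A, B}, {A, D}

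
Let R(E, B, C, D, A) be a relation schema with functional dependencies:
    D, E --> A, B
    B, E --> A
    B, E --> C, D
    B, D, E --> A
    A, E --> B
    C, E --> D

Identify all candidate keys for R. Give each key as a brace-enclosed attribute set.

No FD produces {E}, so it must be in every candidate key.
{A, E}⁺ = {A, B, C, D, E} — all of the relation — so {A, E} is a candidate key.
{B, E}⁺ = {A, B, C, D, E} — all of the relation — so {B, E} is a candidate key.
{C, E}⁺ = {A, B, C, D, E} — all of the relation — so {C, E} is a candidate key.
{D, E}⁺ = {A, B, C, D, E} — all of the relation — so {D, E} is a candidate key.
These are minimal and exhaustive — every other superkey contains one of them.

{A, E}, {B, E}, {C, E}, {D, E}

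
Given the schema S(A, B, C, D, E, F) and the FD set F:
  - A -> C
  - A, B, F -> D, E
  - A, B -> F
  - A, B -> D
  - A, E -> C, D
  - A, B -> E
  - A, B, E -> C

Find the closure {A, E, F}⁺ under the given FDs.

{A, C, D, E, F}

Start with {A, E, F}.
A -> C applies; add {C} → now {A, C, E, F}.
A, E -> C, D applies; add {D} → now {A, C, D, E, F}.
No further FD applies.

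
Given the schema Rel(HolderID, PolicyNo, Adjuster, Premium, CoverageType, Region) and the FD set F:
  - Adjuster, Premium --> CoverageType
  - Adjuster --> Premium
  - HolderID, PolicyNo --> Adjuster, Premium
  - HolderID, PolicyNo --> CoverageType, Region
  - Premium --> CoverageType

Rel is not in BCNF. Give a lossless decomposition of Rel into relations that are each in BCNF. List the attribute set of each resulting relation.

Candidate key of the original relation: {HolderID, PolicyNo}.
Within {Adjuster, CoverageType, HolderID, PolicyNo, Premium, Region}: {Adjuster, Premium}⁺ ∩ {Adjuster, CoverageType, HolderID, PolicyNo, Premium, Region} = {Adjuster, CoverageType, Premium}, not the whole set, so Adjuster, Premium --> CoverageType violates BCNF; decompose into {Adjuster, CoverageType, Premium} and {Adjuster, HolderID, PolicyNo, Premium, Region}.
Within {Adjuster, CoverageType, Premium}: {Premium}⁺ ∩ {Adjuster, CoverageType, Premium} = {CoverageType, Premium}, not the whole set, so Premium --> CoverageType violates BCNF; decompose into {CoverageType, Premium} and {Adjuster, Premium}.
{CoverageType, Premium} is in BCNF.
{Adjuster, Premium} is in BCNF.
Within {Adjuster, HolderID, PolicyNo, Premium, Region}: {Adjuster}⁺ ∩ {Adjuster, HolderID, PolicyNo, Premium, Region} = {Adjuster, Premium}, not the whole set, so Adjuster --> Premium violates BCNF; decompose into {Adjuster, Premium} and {Adjuster, HolderID, PolicyNo, Region}.
{Adjuster, Premium} is in BCNF.
{Adjuster, HolderID, PolicyNo, Region} is in BCNF.

{Adjuster, HolderID, PolicyNo, Region}; {Adjuster, Premium}; {CoverageType, Premium}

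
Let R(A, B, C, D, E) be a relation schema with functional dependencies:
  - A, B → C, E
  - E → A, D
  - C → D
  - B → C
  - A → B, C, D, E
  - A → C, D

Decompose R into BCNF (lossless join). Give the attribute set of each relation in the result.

{A, B, E}; {B, C}; {C, D}

Candidate keys of the original relation: {A}, {E}.
Within {A, B, C, D, E}: {C}⁺ ∩ {A, B, C, D, E} = {C, D}, not the whole set, so C → D violates BCNF; decompose into {C, D} and {A, B, C, E}.
{C, D}: every determinant is a superkey — BCNF.
Within {A, B, C, E}: {B}⁺ ∩ {A, B, C, E} = {B, C}, not the whole set, so B → C violates BCNF; decompose into {B, C} and {A, B, E}.
{B, C}: every determinant is a superkey — BCNF.
{A, B, E}: every determinant is a superkey — BCNF.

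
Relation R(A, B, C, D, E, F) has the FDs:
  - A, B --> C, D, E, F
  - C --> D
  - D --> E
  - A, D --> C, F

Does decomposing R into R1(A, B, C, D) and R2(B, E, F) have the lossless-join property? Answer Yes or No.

No

The shared attributes are {B} and {B}⁺ = {B}.
The closure covers neither R1 nor R2 entirely; the join is not lossless.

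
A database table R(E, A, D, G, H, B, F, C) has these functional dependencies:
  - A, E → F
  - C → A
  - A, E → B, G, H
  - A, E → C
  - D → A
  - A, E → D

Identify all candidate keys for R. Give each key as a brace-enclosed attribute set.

Attributes never on any right-hand side: {E} — every candidate key must contain it.
{A, E} is a candidate key since {A, E}⁺ = {A, B, C, D, E, F, G, H} covers every attribute.
{C, E} is a candidate key since {C, E}⁺ = {A, B, C, D, E, F, G, H} covers every attribute.
{D, E} is a candidate key since {D, E}⁺ = {A, B, C, D, E, F, G, H} covers every attribute.
These are minimal and exhaustive — every other superkey contains one of them.

{A, E}, {C, E}, {D, E}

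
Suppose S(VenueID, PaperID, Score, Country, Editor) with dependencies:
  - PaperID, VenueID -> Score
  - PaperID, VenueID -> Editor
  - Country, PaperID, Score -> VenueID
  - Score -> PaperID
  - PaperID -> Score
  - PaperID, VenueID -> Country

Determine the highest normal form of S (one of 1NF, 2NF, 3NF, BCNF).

3NF

Candidate keys: {Country, PaperID}, {Country, Score}, {PaperID, VenueID}, {Score, VenueID}. Prime attributes: {Country, PaperID, Score, VenueID}.
For Score -> PaperID we have {Score}⁺ = {PaperID, Score}; {Score} is not a superkey, so BCNF fails.
Since {PaperID} ⊆ prime attributes and every other non-superkey FD also has a prime right side, the schema is in 3NF.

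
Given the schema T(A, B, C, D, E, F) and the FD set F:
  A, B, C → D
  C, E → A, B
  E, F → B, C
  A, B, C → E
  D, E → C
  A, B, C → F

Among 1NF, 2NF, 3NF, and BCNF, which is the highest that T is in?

Candidate keys: {A, B, C}, {C, E}, {D, E}, {E, F}. Prime attributes: {A, B, C, D, E, F}.
The left-hand side of every FD is a superkey, so BCNF is satisfied.

BCNF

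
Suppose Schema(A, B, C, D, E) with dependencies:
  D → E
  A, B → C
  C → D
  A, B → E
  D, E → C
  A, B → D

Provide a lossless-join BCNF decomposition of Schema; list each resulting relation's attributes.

Candidate key of the original relation: {A, B}.
Within {A, B, C, D, E}: {D}⁺ ∩ {A, B, C, D, E} = {C, D, E}, not the whole set, so D → C, E violates BCNF; decompose into {C, D, E} and {A, B, D}.
{C, D, E}: every determinant is a superkey — BCNF.
{A, B, D}: every determinant is a superkey — BCNF.

{A, B, D}; {C, D, E}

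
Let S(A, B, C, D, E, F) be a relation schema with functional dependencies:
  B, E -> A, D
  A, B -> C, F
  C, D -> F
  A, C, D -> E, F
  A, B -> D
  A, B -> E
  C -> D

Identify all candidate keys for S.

No FD produces {B}, so it must be in every candidate key.
{A, B}⁺ = {A, B, C, D, E, F}, which is every attribute, so {A, B} is a candidate key.
{B, E}⁺ = {A, B, C, D, E, F}, which is every attribute, so {B, E} is a candidate key.
Any other superkey properly contains one of these, so there are no further candidate keys.

{A, B}, {B, E}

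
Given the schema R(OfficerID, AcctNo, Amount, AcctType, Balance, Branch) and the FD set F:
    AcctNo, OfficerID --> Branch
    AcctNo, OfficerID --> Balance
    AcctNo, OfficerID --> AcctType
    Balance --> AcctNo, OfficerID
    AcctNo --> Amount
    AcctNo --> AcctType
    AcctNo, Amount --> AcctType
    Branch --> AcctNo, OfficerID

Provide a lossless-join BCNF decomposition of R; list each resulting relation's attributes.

Candidate keys of the original relation: {AcctNo, OfficerID}, {Balance}, {Branch}.
{AcctNo, AcctType, Amount, Balance, Branch, OfficerID}: {AcctNo} determines {AcctNo, AcctType, Amount} here but is not a superkey — split on AcctNo --> AcctType, Amount, giving {AcctNo, AcctType, Amount} and {AcctNo, Balance, Branch, OfficerID}.
{AcctNo, AcctType, Amount}: every determinant is a superkey — BCNF.
{AcctNo, Balance, Branch, OfficerID}: every determinant is a superkey — BCNF.

{AcctNo, AcctType, Amount}; {AcctNo, Balance, Branch, OfficerID}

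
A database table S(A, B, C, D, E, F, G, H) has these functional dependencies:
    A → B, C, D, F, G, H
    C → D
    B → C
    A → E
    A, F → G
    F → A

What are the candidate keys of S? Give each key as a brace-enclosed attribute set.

{A}, {F}

{A}⁺ = {A, B, C, D, E, F, G, H} — all of the relation — so {A} is a candidate key.
{F}⁺ = {A, B, C, D, E, F, G, H} — all of the relation — so {F} is a candidate key.
No proper subset of any of these is a key, and no other minimal superkey exists.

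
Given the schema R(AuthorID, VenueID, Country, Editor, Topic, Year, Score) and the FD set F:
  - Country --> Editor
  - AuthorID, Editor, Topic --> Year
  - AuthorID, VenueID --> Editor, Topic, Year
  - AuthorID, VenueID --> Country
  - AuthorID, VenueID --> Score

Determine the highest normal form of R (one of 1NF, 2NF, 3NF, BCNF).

2NF

Candidate key: {AuthorID, VenueID}. Prime attributes: {AuthorID, VenueID}.
Country --> Editor: {Country}⁺ = {Country, Editor}, which is not all of the attributes, so the left side is not a superkey — BCNF is violated.
Because {Editor} is non-prime and the left side of Country --> Editor is not a superkey, the relation is not in 3NF.
No proper subset of a key has a non-prime attribute in its closure, so there is no partial dependency; 2NF holds.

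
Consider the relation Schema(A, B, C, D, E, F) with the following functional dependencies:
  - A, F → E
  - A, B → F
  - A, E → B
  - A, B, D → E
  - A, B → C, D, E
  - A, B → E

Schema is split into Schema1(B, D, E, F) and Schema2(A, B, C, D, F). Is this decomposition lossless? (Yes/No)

No

Common attributes: {B, D, F}; their closure is {B, D, F}.
Neither Schema1 nor Schema2 is contained in that closure, so the decomposition is lossy.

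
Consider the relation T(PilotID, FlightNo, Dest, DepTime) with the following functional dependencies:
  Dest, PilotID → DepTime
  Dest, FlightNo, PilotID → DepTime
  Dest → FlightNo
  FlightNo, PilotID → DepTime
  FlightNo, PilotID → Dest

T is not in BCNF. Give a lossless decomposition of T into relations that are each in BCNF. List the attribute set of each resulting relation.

{DepTime, Dest, PilotID}; {Dest, FlightNo}

Candidate keys of the original relation: {Dest, PilotID}, {FlightNo, PilotID}.
{DepTime, Dest, FlightNo, PilotID}: {Dest} determines {Dest, FlightNo} here but is not a superkey — split on Dest → FlightNo, giving {Dest, FlightNo} and {DepTime, Dest, PilotID}.
{Dest, FlightNo}: every determinant is a superkey — BCNF.
{DepTime, Dest, PilotID}: every determinant is a superkey — BCNF.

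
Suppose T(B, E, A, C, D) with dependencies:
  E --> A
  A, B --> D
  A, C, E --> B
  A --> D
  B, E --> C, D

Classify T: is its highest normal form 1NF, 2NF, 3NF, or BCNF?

1NF

Candidate keys: {B, E}, {C, E}. Prime attributes: {B, C, E}.
E --> A breaks BCNF: {E}⁺ = {A, D, E}, so {E} is not a superkey.
E --> A has non-prime {A} on the right and a non-superkey on the left, so 3NF fails.
{E} is a proper subset of the key {B, E}, and {E}⁺ contains the non-prime attributes {A, D} — a partial dependency, so 2NF is violated.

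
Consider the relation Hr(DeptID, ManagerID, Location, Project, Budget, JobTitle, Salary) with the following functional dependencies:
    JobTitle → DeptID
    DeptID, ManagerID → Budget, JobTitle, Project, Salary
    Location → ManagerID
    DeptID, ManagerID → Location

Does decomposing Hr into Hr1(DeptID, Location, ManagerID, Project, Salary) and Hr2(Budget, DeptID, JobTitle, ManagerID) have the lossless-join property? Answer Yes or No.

Common attributes: {DeptID, ManagerID}; their closure is {Budget, DeptID, JobTitle, Location, ManagerID, Project, Salary}.
Since Hr1 ⊆ {Budget, DeptID, JobTitle, Location, ManagerID, Project, Salary}, the intersection is a superkey of Hr1; the decomposition is lossless.

Yes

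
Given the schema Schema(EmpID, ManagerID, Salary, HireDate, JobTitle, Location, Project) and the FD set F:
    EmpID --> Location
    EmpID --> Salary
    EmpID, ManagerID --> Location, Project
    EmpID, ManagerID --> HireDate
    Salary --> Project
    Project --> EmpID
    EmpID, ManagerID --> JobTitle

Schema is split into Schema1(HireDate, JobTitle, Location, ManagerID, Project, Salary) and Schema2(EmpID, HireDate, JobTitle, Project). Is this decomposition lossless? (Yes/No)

Yes

The shared attributes are {HireDate, JobTitle, Project} and {HireDate, JobTitle, Project}⁺ = {EmpID, HireDate, JobTitle, Location, Project, Salary}.
This includes all of Schema2, so the common attributes are a superkey of Schema2 — the join is lossless.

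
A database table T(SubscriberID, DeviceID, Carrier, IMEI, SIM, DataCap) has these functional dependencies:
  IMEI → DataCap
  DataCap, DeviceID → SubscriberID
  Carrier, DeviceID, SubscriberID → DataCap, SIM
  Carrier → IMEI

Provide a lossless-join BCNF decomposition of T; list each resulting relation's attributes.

{Carrier, DeviceID, SIM, SubscriberID}; {Carrier, IMEI}; {DataCap, IMEI}

Candidate key of the original relation: {Carrier, DeviceID}.
Within {Carrier, DataCap, DeviceID, IMEI, SIM, SubscriberID}: {IMEI}⁺ ∩ {Carrier, DataCap, DeviceID, IMEI, SIM, SubscriberID} = {DataCap, IMEI}, not the whole set, so IMEI → DataCap violates BCNF; decompose into {DataCap, IMEI} and {Carrier, DeviceID, IMEI, SIM, SubscriberID}.
{DataCap, IMEI} has no BCNF violation.
Within {Carrier, DeviceID, IMEI, SIM, SubscriberID}: {Carrier}⁺ ∩ {Carrier, DeviceID, IMEI, SIM, SubscriberID} = {Carrier, IMEI}, not the whole set, so Carrier → IMEI violates BCNF; decompose into {Carrier, IMEI} and {Carrier, DeviceID, SIM, SubscriberID}.
{Carrier, IMEI} has no BCNF violation.
{Carrier, DeviceID, SIM, SubscriberID} has no BCNF violation.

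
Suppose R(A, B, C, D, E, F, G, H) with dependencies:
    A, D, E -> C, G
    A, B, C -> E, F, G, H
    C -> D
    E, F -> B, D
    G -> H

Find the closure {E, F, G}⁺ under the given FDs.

{B, D, E, F, G, H}

Start with {E, F, G}.
E, F -> B, D applies; add {B, D} → now {B, D, E, F, G}.
G -> H applies; add {H} → now {B, D, E, F, G, H}.
No further FD applies.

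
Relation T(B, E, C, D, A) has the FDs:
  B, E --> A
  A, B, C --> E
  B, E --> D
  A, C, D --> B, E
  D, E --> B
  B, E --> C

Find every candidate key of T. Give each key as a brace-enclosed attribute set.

{B, E}⁺ = {A, B, C, D, E} — all of the relation — so {B, E} is a candidate key.
{D, E}⁺ = {A, B, C, D, E} — all of the relation — so {D, E} is a candidate key.
{A, B, C}⁺ = {A, B, C, D, E} — all of the relation — so {A, B, C} is a candidate key.
{A, C, D}⁺ = {A, B, C, D, E} — all of the relation — so {A, C, D} is a candidate key.
No proper subset of any of these is a key, and no other minimal superkey exists.

{A, B, C}, {A, C, D}, {B, E}, {D, E}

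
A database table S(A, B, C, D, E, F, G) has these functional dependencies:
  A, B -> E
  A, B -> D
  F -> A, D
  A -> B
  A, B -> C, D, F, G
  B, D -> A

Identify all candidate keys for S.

{A}⁺ = {A, B, C, D, E, F, G} — all of the relation — so {A} is a candidate key.
{F}⁺ = {A, B, C, D, E, F, G} — all of the relation — so {F} is a candidate key.
{B, D}⁺ = {A, B, C, D, E, F, G} — all of the relation — so {B, D} is a candidate key.
Any other superkey properly contains one of these, so there are no further candidate keys.

{A}, {B, D}, {F}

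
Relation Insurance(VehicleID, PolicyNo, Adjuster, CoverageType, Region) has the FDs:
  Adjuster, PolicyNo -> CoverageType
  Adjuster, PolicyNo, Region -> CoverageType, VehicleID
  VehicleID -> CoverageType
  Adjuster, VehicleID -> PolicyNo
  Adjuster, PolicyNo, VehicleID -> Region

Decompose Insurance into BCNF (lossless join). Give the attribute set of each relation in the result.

{Adjuster, CoverageType, PolicyNo}; {Adjuster, PolicyNo, Region, VehicleID}

Candidate keys of the original relation: {Adjuster, PolicyNo, Region}, {Adjuster, VehicleID}.
In {Adjuster, CoverageType, PolicyNo, Region, VehicleID}, {Adjuster, PolicyNo} is not a superkey ({Adjuster, PolicyNo}⁺ restricted to this set is {Adjuster, CoverageType, PolicyNo}), so split on Adjuster, PolicyNo -> CoverageType into {Adjuster, CoverageType, PolicyNo} and {Adjuster, PolicyNo, Region, VehicleID}.
{Adjuster, CoverageType, PolicyNo} is in BCNF.
{Adjuster, PolicyNo, Region, VehicleID} is in BCNF.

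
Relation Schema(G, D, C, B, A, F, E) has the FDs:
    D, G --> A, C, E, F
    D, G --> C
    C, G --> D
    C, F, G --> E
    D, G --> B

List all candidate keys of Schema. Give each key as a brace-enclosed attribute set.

{C, G}, {D, G}

{G} never appears on the right of any FD, so every key must include it.
Closure of {C, G} is {A, B, C, D, E, F, G}, the whole schema; {C, G} is a candidate key.
Closure of {D, G} is {A, B, C, D, E, F, G}, the whole schema; {D, G} is a candidate key.
Any other superkey properly contains one of these, so there are no further candidate keys.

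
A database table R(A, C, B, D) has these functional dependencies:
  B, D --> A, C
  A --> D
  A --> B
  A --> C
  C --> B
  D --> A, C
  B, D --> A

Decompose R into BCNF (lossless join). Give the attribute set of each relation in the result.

Candidate keys of the original relation: {A}, {D}.
Within {A, B, C, D}: {C}⁺ ∩ {A, B, C, D} = {B, C}, not the whole set, so C --> B violates BCNF; decompose into {B, C} and {A, C, D}.
{B, C} is in BCNF.
{A, C, D} is in BCNF.

{A, C, D}; {B, C}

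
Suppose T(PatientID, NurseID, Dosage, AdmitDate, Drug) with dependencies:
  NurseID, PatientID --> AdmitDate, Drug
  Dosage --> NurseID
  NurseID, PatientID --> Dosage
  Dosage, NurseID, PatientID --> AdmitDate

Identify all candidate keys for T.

{Dosage, PatientID}, {NurseID, PatientID}

No FD produces {PatientID}, so it must be in every candidate key.
Closure of {Dosage, PatientID} is {AdmitDate, Dosage, Drug, NurseID, PatientID}, the whole schema; {Dosage, PatientID} is a candidate key.
Closure of {NurseID, PatientID} is {AdmitDate, Dosage, Drug, NurseID, PatientID}, the whole schema; {NurseID, PatientID} is a candidate key.
Any other superkey properly contains one of these, so there are no further candidate keys.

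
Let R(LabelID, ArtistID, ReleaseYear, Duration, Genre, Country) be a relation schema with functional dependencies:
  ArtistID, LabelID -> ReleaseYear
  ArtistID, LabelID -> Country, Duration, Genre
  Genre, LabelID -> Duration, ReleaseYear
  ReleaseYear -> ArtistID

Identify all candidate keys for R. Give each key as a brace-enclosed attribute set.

{ArtistID, LabelID}, {Genre, LabelID}, {LabelID, ReleaseYear}

Attributes never on any right-hand side: {LabelID} — every candidate key must contain it.
Closure of {ArtistID, LabelID} is {ArtistID, Country, Duration, Genre, LabelID, ReleaseYear}, the whole schema; {ArtistID, LabelID} is a candidate key.
Closure of {Genre, LabelID} is {ArtistID, Country, Duration, Genre, LabelID, ReleaseYear}, the whole schema; {Genre, LabelID} is a candidate key.
Closure of {LabelID, ReleaseYear} is {ArtistID, Country, Duration, Genre, LabelID, ReleaseYear}, the whole schema; {LabelID, ReleaseYear} is a candidate key.
No proper subset of any of these is a key, and no other minimal superkey exists.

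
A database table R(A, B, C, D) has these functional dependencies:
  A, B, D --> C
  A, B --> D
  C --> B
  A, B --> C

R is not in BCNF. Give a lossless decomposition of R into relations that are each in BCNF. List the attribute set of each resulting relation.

Candidate keys of the original relation: {A, B}, {A, C}.
Within {A, B, C, D}: {C}⁺ ∩ {A, B, C, D} = {B, C}, not the whole set, so C --> B violates BCNF; decompose into {B, C} and {A, C, D}.
{B, C}: every determinant is a superkey — BCNF.
{A, C, D}: every determinant is a superkey — BCNF.

{A, C, D}; {B, C}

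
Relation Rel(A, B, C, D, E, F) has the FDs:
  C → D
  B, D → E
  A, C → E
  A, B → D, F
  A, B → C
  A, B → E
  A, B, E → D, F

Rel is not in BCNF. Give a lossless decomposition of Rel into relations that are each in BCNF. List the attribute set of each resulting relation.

Candidate key of the original relation: {A, B}.
Within {A, B, C, D, E, F}: {C}⁺ ∩ {A, B, C, D, E, F} = {C, D}, not the whole set, so C → D violates BCNF; decompose into {C, D} and {A, B, C, E, F}.
{C, D} is in BCNF.
Within {A, B, C, E, F}: {A, C}⁺ ∩ {A, B, C, E, F} = {A, C, E}, not the whole set, so A, C → E violates BCNF; decompose into {A, C, E} and {A, B, C, F}.
{A, C, E} is in BCNF.
{A, B, C, F} is in BCNF.

{A, B, C, F}; {A, C, E}; {C, D}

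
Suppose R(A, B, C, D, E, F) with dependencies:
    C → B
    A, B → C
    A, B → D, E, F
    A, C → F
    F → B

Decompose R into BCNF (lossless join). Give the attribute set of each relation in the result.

Candidate keys of the original relation: {A, B}, {A, C}, {A, F}.
Within {A, B, C, D, E, F}: {C}⁺ ∩ {A, B, C, D, E, F} = {B, C}, not the whole set, so C → B violates BCNF; decompose into {B, C} and {A, C, D, E, F}.
{B, C} has no BCNF violation.
{A, C, D, E, F} has no BCNF violation.

{A, C, D, E, F}; {B, C}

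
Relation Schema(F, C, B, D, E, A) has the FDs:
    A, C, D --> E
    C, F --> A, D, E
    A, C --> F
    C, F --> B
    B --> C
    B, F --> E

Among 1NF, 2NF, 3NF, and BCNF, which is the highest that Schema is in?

3NF

Candidate keys: {A, B}, {A, C}, {B, F}, {C, F}. Prime attributes: {A, B, C, F}.
For B --> C we have {B}⁺ = {B, C}; {B} is not a superkey, so BCNF fails.
Its right-hand attributes {C} are all prime, as are those of every other non-superkey FD — the relation is in 3NF.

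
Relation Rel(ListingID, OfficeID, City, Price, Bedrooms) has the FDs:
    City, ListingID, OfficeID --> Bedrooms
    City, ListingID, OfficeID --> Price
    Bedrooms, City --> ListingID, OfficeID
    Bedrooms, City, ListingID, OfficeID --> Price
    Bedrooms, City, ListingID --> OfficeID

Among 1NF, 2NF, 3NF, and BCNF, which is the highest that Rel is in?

BCNF

Candidate keys: {Bedrooms, City}, {City, ListingID, OfficeID}. Prime attributes: {Bedrooms, City, ListingID, OfficeID}.
The left-hand side of every FD is a superkey, so BCNF is satisfied.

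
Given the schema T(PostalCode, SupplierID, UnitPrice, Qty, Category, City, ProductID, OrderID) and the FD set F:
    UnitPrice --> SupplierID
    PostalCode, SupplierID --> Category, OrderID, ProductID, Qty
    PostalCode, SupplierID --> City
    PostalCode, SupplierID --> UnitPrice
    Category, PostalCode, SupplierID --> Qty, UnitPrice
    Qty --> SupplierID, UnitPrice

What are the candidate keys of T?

{PostalCode, Qty}, {PostalCode, SupplierID}, {PostalCode, UnitPrice}

{PostalCode} never appears on the right of any FD, so every key must include it.
{PostalCode, Qty}⁺ = {Category, City, OrderID, PostalCode, ProductID, Qty, SupplierID, UnitPrice} — all of the relation — so {PostalCode, Qty} is a candidate key.
{PostalCode, SupplierID}⁺ = {Category, City, OrderID, PostalCode, ProductID, Qty, SupplierID, UnitPrice} — all of the relation — so {PostalCode, SupplierID} is a candidate key.
{PostalCode, UnitPrice}⁺ = {Category, City, OrderID, PostalCode, ProductID, Qty, SupplierID, UnitPrice} — all of the relation — so {PostalCode, UnitPrice} is a candidate key.
These are minimal and exhaustive — every other superkey contains one of them.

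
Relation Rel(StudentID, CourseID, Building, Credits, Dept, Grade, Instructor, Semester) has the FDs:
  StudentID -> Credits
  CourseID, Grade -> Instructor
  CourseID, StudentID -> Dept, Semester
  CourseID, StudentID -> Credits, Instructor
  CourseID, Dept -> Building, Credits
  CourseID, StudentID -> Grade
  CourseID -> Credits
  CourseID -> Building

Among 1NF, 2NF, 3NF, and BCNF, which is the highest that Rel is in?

Candidate key: {CourseID, StudentID}. Prime attributes: {CourseID, StudentID}.
For StudentID -> Credits we have {StudentID}⁺ = {Credits, StudentID}; {StudentID} is not a superkey, so BCNF fails.
StudentID -> Credits determines the non-prime attribute {Credits} from a non-superkey — 3NF is violated.
{CourseID} is a proper subset of the key {CourseID, StudentID}, and {CourseID}⁺ contains the non-prime attributes {Building, Credits} — a partial dependency, so 2NF is violated.

1NF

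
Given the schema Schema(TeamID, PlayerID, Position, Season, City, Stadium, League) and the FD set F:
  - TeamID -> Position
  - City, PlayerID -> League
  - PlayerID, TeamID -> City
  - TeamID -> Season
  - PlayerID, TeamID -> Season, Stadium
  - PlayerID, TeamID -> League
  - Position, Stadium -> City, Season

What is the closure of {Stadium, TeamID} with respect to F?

{City, Position, Season, Stadium, TeamID}

Start with {Stadium, TeamID}.
TeamID -> Position applies; add {Position} → now {Position, Stadium, TeamID}.
TeamID -> Season applies; add {Season} → now {Position, Season, Stadium, TeamID}.
Position, Stadium -> City, Season applies; add {City} → now {City, Position, Season, Stadium, TeamID}.
No further FD applies.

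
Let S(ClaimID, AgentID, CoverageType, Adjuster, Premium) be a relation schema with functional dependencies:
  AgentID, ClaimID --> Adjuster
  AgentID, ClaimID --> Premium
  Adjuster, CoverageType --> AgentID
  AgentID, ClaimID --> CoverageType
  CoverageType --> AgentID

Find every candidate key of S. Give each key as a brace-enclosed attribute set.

{AgentID, ClaimID}, {ClaimID, CoverageType}

Attributes never on any right-hand side: {ClaimID} — every candidate key must contain it.
{AgentID, ClaimID}⁺ = {Adjuster, AgentID, ClaimID, CoverageType, Premium} — all of the relation — so {AgentID, ClaimID} is a candidate key.
{ClaimID, CoverageType}⁺ = {Adjuster, AgentID, ClaimID, CoverageType, Premium} — all of the relation — so {ClaimID, CoverageType} is a candidate key.
Any other superkey properly contains one of these, so there are no further candidate keys.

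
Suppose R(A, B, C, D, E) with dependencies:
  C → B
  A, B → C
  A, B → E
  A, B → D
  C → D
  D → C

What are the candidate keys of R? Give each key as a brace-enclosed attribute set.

{A, B}, {A, C}, {A, D}

{A} never appears on the right of any FD, so every key must include it.
{A, B}⁺ = {A, B, C, D, E} — all of the relation — so {A, B} is a candidate key.
{A, C}⁺ = {A, B, C, D, E} — all of the relation — so {A, C} is a candidate key.
{A, D}⁺ = {A, B, C, D, E} — all of the relation — so {A, D} is a candidate key.
Any other superkey properly contains one of these, so there are no further candidate keys.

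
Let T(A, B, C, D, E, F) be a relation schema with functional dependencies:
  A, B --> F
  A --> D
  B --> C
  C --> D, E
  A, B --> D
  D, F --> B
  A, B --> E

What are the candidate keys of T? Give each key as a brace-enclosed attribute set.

No FD produces {A}, so it must be in every candidate key.
{A, B} is a candidate key since {A, B}⁺ = {A, B, C, D, E, F} covers every attribute.
{A, F} is a candidate key since {A, F}⁺ = {A, B, C, D, E, F} covers every attribute.
These are minimal and exhaustive — every other superkey contains one of them.

{A, B}, {A, F}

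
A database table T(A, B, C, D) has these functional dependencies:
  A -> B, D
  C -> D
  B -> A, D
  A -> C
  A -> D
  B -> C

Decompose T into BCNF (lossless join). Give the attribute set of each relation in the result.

Candidate keys of the original relation: {A}, {B}.
{A, B, C, D}: {C} determines {C, D} here but is not a superkey — split on C -> D, giving {C, D} and {A, B, C}.
{C, D}: every determinant is a superkey — BCNF.
{A, B, C}: every determinant is a superkey — BCNF.

{A, B, C}; {C, D}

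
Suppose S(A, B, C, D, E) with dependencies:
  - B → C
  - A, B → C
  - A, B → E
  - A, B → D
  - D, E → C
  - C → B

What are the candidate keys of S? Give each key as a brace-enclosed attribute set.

{A} never appears on the right of any FD, so every key must include it.
{A, B} is a candidate key since {A, B}⁺ = {A, B, C, D, E} covers every attribute.
{A, C} is a candidate key since {A, C}⁺ = {A, B, C, D, E} covers every attribute.
{A, D, E} is a candidate key since {A, D, E}⁺ = {A, B, C, D, E} covers every attribute.
These are minimal and exhaustive — every other superkey contains one of them.

{A, B}, {A, C}, {A, D, E}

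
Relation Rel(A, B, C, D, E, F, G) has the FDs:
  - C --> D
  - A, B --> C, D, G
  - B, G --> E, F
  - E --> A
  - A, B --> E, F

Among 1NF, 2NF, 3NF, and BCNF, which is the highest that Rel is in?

2NF

Candidate keys: {A, B}, {B, E}, {B, G}. Prime attributes: {A, B, E, G}.
C --> D breaks BCNF: {C}⁺ = {C, D}, so {C} is not a superkey.
Because {D} is non-prime and the left side of C --> D is not a superkey, the relation is not in 3NF.
Checking every proper subset of each key, none determines a non-prime attribute — 2NF is satisfied.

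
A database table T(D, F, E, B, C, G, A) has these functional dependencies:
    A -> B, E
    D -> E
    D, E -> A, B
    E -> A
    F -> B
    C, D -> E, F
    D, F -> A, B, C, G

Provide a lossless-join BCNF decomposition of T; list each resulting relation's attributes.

Candidate keys of the original relation: {C, D}, {D, F}.
{A, B, C, D, E, F, G}: {A} determines {A, B, E} here but is not a superkey — split on A -> B, E, giving {A, B, E} and {A, C, D, F, G}.
{A, B, E}: every determinant is a superkey — BCNF.
{A, C, D, F, G}: {D} determines {A, D} here but is not a superkey — split on D -> A, giving {A, D} and {C, D, F, G}.
{A, D}: every determinant is a superkey — BCNF.
{C, D, F, G}: every determinant is a superkey — BCNF.

{A, B, E}; {A, D}; {C, D, F, G}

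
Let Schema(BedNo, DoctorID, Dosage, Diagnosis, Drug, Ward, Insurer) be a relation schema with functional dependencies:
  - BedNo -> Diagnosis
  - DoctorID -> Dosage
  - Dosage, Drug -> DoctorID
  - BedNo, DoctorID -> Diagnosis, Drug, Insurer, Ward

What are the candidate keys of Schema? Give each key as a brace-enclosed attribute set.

{BedNo, DoctorID}, {BedNo, Dosage, Drug}

Attributes never on any right-hand side: {BedNo} — every candidate key must contain it.
{BedNo, DoctorID} is a candidate key since {BedNo, DoctorID}⁺ = {BedNo, Diagnosis, DoctorID, Dosage, Drug, Insurer, Ward} covers every attribute.
{BedNo, Dosage, Drug} is a candidate key since {BedNo, Dosage, Drug}⁺ = {BedNo, Diagnosis, DoctorID, Dosage, Drug, Insurer, Ward} covers every attribute.
Any other superkey properly contains one of these, so there are no further candidate keys.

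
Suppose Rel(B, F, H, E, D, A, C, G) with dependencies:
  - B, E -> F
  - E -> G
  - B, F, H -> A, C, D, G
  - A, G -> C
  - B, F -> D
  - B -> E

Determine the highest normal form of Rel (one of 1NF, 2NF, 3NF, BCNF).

Candidate key: {B, H}. Prime attributes: {B, H}.
B, E -> F breaks BCNF: {B, E}⁺ = {B, D, E, F, G}, so {B, E} is not a superkey.
Because {F} is non-prime and the left side of B, E -> F is not a superkey, the relation is not in 3NF.
Since {B} ⊂ {B, H} and {B}⁺ ⊇ {D, E, F, G} with {D, E, F, G} non-prime, there is a partial dependency; 2NF fails.

1NF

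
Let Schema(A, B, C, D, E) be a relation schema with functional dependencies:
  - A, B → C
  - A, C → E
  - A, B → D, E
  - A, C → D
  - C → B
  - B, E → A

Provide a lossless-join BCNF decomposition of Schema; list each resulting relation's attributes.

{A, C, D, E}; {B, C}

Candidate keys of the original relation: {A, B}, {A, C}, {B, E}, {C, E}.
Within {A, B, C, D, E}: {C}⁺ ∩ {A, B, C, D, E} = {B, C}, not the whole set, so C → B violates BCNF; decompose into {B, C} and {A, C, D, E}.
{B, C} is in BCNF.
{A, C, D, E} is in BCNF.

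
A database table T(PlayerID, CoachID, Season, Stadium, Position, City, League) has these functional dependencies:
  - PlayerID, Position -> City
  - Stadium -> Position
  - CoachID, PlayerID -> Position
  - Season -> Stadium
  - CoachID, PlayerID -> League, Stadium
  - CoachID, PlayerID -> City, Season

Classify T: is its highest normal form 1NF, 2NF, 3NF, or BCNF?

Candidate key: {CoachID, PlayerID}. Prime attributes: {CoachID, PlayerID}.
PlayerID, Position -> City: {PlayerID, Position}⁺ = {City, PlayerID, Position}, which is not all of the attributes, so the left side is not a superkey — BCNF is violated.
Because {City} is non-prime and the left side of PlayerID, Position -> City is not a superkey, the relation is not in 3NF.
No non-prime attribute depends on a proper subset of any candidate key, so 2NF holds.

2NF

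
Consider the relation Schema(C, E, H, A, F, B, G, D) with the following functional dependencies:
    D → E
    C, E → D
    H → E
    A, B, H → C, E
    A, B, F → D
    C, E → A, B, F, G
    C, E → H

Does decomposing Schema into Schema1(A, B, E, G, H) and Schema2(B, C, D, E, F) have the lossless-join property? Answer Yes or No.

Schema1 ∩ Schema2 = {B, E}; its closure under F is {B, E}.
The closure covers neither Schema1 nor Schema2 entirely; the join is not lossless.

No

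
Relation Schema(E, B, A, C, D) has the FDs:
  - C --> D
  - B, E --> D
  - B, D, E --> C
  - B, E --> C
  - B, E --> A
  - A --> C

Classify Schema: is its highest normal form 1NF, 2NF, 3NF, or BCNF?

Candidate key: {B, E}. Prime attributes: {B, E}.
C --> D breaks BCNF: {C}⁺ = {C, D}, so {C} is not a superkey.
Because {D} is non-prime and the left side of C --> D is not a superkey, the relation is not in 3NF.
No proper subset of a key has a non-prime attribute in its closure, so there is no partial dependency; 2NF holds.

2NF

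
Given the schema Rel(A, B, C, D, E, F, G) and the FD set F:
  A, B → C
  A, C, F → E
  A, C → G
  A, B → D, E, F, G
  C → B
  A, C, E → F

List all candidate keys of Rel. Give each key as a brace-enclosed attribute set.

{A, B}, {A, C}

Attributes never on any right-hand side: {A} — every candidate key must contain it.
{A, B} is a candidate key since {A, B}⁺ = {A, B, C, D, E, F, G} covers every attribute.
{A, C} is a candidate key since {A, C}⁺ = {A, B, C, D, E, F, G} covers every attribute.
These are minimal and exhaustive — every other superkey contains one of them.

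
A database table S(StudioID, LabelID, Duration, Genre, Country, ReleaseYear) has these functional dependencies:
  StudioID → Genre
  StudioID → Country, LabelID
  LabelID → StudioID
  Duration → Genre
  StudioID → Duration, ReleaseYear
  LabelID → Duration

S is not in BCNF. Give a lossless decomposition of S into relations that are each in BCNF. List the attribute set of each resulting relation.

Candidate keys of the original relation: {LabelID}, {StudioID}.
Within {Country, Duration, Genre, LabelID, ReleaseYear, StudioID}: {Duration}⁺ ∩ {Country, Duration, Genre, LabelID, ReleaseYear, StudioID} = {Duration, Genre}, not the whole set, so Duration → Genre violates BCNF; decompose into {Duration, Genre} and {Country, Duration, LabelID, ReleaseYear, StudioID}.
{Duration, Genre} has no BCNF violation.
{Country, Duration, LabelID, ReleaseYear, StudioID} has no BCNF violation.

{Country, Duration, LabelID, ReleaseYear, StudioID}; {Duration, Genre}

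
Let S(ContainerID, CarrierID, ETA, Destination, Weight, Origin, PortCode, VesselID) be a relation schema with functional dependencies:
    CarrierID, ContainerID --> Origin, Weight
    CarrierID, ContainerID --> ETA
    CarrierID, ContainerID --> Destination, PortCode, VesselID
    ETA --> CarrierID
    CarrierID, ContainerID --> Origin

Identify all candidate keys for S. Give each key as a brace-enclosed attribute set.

{ContainerID} never appears on the right of any FD, so every key must include it.
{CarrierID, ContainerID}⁺ = {CarrierID, ContainerID, Destination, ETA, Origin, PortCode, VesselID, Weight} — all of the relation — so {CarrierID, ContainerID} is a candidate key.
{ContainerID, ETA}⁺ = {CarrierID, ContainerID, Destination, ETA, Origin, PortCode, VesselID, Weight} — all of the relation — so {ContainerID, ETA} is a candidate key.
Any other superkey properly contains one of these, so there are no further candidate keys.

{CarrierID, ContainerID}, {ContainerID, ETA}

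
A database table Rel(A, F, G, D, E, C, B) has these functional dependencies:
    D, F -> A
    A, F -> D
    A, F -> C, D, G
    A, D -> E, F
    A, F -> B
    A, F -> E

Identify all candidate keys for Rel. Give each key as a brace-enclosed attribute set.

Closure of {A, D} is {A, B, C, D, E, F, G}, the whole schema; {A, D} is a candidate key.
Closure of {A, F} is {A, B, C, D, E, F, G}, the whole schema; {A, F} is a candidate key.
Closure of {D, F} is {A, B, C, D, E, F, G}, the whole schema; {D, F} is a candidate key.
No proper subset of any of these is a key, and no other minimal superkey exists.

{A, D}, {A, F}, {D, F}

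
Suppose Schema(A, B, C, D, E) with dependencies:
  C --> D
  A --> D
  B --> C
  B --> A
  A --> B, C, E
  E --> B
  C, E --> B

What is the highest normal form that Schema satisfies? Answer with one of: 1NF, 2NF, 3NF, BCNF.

2NF

Candidate keys: {A}, {B}, {E}. Prime attributes: {A, B, E}.
For C --> D we have {C}⁺ = {C, D}; {C} is not a superkey, so BCNF fails.
Because {D} is non-prime and the left side of C --> D is not a superkey, the relation is not in 3NF.
Every candidate key is a single attribute, so no partial dependency is possible; 2NF holds.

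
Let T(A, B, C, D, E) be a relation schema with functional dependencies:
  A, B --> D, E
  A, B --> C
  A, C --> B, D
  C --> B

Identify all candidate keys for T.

{A, B}, {A, C}

{A} never appears on the right of any FD, so every key must include it.
Closure of {A, B} is {A, B, C, D, E}, the whole schema; {A, B} is a candidate key.
Closure of {A, C} is {A, B, C, D, E}, the whole schema; {A, C} is a candidate key.
Any other superkey properly contains one of these, so there are no further candidate keys.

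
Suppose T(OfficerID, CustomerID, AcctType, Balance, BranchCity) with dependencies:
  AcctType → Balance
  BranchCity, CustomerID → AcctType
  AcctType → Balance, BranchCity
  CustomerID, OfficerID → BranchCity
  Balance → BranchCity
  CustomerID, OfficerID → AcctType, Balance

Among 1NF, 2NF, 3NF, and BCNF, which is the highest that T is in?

Candidate key: {CustomerID, OfficerID}. Prime attributes: {CustomerID, OfficerID}.
For AcctType → Balance we have {AcctType}⁺ = {AcctType, Balance, BranchCity}; {AcctType} is not a superkey, so BCNF fails.
AcctType → Balance has non-prime {Balance} on the right and a non-superkey on the left, so 3NF fails.
No proper subset of a key has a non-prime attribute in its closure, so there is no partial dependency; 2NF holds.

2NF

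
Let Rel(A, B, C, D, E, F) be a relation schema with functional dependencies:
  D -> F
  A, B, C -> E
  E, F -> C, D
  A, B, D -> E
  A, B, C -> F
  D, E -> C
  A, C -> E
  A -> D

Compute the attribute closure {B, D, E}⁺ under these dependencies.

{B, C, D, E, F}

Start with {B, D, E}.
D -> F applies; add {F} → now {B, D, E, F}.
E, F -> C, D applies; add {C} → now {B, C, D, E, F}.
No further FD applies.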